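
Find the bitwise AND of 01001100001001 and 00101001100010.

AND: 1 only when both bits are 1
  01001100001001
& 00101001100010
----------------
  00001000000000
Decimal: 4873 & 2658 = 512



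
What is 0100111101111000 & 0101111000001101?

AND: 1 only when both bits are 1
  0100111101111000
& 0101111000001101
------------------
  0100111000001000
Decimal: 20344 & 24077 = 19976



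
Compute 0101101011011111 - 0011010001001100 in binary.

Method 1 - Direct subtraction (column by column from the right: bit − bit − borrow-in; if negative, add 2 and borrow 1 from the next column):
borrow: 0100100000000000
        0101101011011111
-       0011010001001100
------------------------
        0010011010010011

Method 2 - Add two's complement:
Two's complement of 0011010001001100: invert → 1100101110110011, add 1 → 1100101110110100
  0101101011011111
+ 1100101110110100
------------------
 10010011010010011  (end carry out of the top bit = 1)
Discarding the end carry: 0010011010010011
Decimal check:
  0101101011011111 = 16384 + 4096 + 2048 + 512 + 128 + 64 + 16 + 8 + 4 + 2 + 1 = 23263
  0011010001001100 = 8192 + 4096 + 1024 + 64 + 8 + 4 = 13388
  23263 - 13388 = 9875, and 0010011010010011 = 8192 + 1024 + 512 + 128 + 16 + 2 + 1 = 9875 ✓



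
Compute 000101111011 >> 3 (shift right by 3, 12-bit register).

Original: 000101111011 (decimal 379)
Shift right by 3 positions
Drop the 3 low bits; fill with zeros on the left
Result: 000000101111 (decimal 47)
Equivalent: 379 >> 3 = 379 ÷ 2^3 = 47



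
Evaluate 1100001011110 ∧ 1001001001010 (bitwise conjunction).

AND: 1 only when both bits are 1
  1100001011110
& 1001001001010
---------------
  1000001001010
Decimal: 6238 & 4682 = 4170



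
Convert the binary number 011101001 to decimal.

Sum of powers of 2 for each 1-bit:
2^0 + 2^3 + 2^5 + 2^6 + 2^7
= 1 + 8 + 32 + 64 + 128
= 233



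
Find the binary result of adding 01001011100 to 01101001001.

Add column by column from the right: bit + bit + carry-in; write the sum mod 2, carry 1 when the sum is 2 or 3.
carry:  10010110000
        01001011100
+       01101001001
-------------------
       010110100101
(the carry out of the leftmost column, 0, becomes the leading bit)
Decimal check:
  01001011100 = 512 + 64 + 16 + 8 + 4 = 604
  01101001001 = 512 + 256 + 64 + 8 + 1 = 841
  604 + 841 = 1445, and 010110100101 = 1024 + 256 + 128 + 32 + 4 + 1 = 1445 ✓



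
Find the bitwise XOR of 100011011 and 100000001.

XOR: 1 when bits differ
  100011011
^ 100000001
-----------
  000011010
Decimal: 283 ^ 257 = 26



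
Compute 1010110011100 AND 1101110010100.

AND: 1 only when both bits are 1
  1010110011100
& 1101110010100
---------------
  1000110010100
Decimal: 5532 & 7060 = 4500



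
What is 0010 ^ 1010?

XOR: 1 when bits differ
  0010
^ 1010
------
  1000
Decimal: 2 ^ 10 = 8



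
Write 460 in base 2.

Using repeated division by 2:
460 ÷ 2 = 230 remainder 0
230 ÷ 2 = 115 remainder 0
115 ÷ 2 = 57 remainder 1
57 ÷ 2 = 28 remainder 1
28 ÷ 2 = 14 remainder 0
14 ÷ 2 = 7 remainder 0
7 ÷ 2 = 3 remainder 1
3 ÷ 2 = 1 remainder 1
1 ÷ 2 = 0 remainder 1
Reading remainders bottom to top: 111001100



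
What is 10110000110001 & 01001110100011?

AND: 1 only when both bits are 1
  10110000110001
& 01001110100011
----------------
  00000000100001
Decimal: 11313 & 5027 = 33



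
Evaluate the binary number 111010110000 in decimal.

Sum of powers of 2 for each 1-bit:
2^4 + 2^5 + 2^7 + 2^9 + 2^10 + 2^11
= 16 + 32 + 128 + 512 + 1024 + 2048
= 3760



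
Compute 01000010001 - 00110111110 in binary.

Method 1 - Direct subtraction (column by column from the right: bit − bit − borrow-in; if negative, add 2 and borrow 1 from the next column):
borrow: 01111111100
        01000010001
-       00110111110
-------------------
        00001010011

Method 2 - Add two's complement:
Two's complement of 00110111110: invert → 11001000001, add 1 → 11001000010
  01000010001
+ 11001000010
-------------
 100001010011  (end carry out of the top bit = 1)
Discarding the end carry: 00001010011
Decimal check:
  01000010001 = 512 + 16 + 1 = 529
  00110111110 = 256 + 128 + 32 + 16 + 8 + 4 + 2 = 446
  529 - 446 = 83, and 00001010011 = 64 + 16 + 2 + 1 = 83 ✓



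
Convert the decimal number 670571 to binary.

Using repeated division by 2:
670571 ÷ 2 = 335285 remainder 1
335285 ÷ 2 = 167642 remainder 1
167642 ÷ 2 = 83821 remainder 0
83821 ÷ 2 = 41910 remainder 1
41910 ÷ 2 = 20955 remainder 0
20955 ÷ 2 = 10477 remainder 1
10477 ÷ 2 = 5238 remainder 1
5238 ÷ 2 = 2619 remainder 0
2619 ÷ 2 = 1309 remainder 1
1309 ÷ 2 = 654 remainder 1
654 ÷ 2 = 327 remainder 0
327 ÷ 2 = 163 remainder 1
163 ÷ 2 = 81 remainder 1
81 ÷ 2 = 40 remainder 1
40 ÷ 2 = 20 remainder 0
20 ÷ 2 = 10 remainder 0
10 ÷ 2 = 5 remainder 0
5 ÷ 2 = 2 remainder 1
2 ÷ 2 = 1 remainder 0
1 ÷ 2 = 0 remainder 1
Reading remainders bottom to top: 10100011101101101011



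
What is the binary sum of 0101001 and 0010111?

Add column by column from the right: bit + bit + carry-in; write the sum mod 2, carry 1 when the sum is 2 or 3.
carry:  1111110
        0101001
+       0010111
---------------
       01000000
(the carry out of the leftmost column, 0, becomes the leading bit)
Decimal check:
  0101001 = 32 + 8 + 1 = 41
  0010111 = 16 + 4 + 2 + 1 = 23
  41 + 23 = 64, and 01000000 = 64 ✓



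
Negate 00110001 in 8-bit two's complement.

Original: 00110001
Step 1 - Invert all bits: 11001110
Step 2 - Add 1: 11001111
Verification: 00110001 + 11001111 = 100000000; discarding the end carry (carry out of the top bit) leaves the 8-bit value 00000000, as required for x + (-x)



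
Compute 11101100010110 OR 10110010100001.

OR: 1 when either bit is 1
  11101100010110
| 10110010100001
----------------
  11111110110111
Decimal: 15126 | 11425 = 16311



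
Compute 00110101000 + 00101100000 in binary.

Add column by column from the right: bit + bit + carry-in; write the sum mod 2, carry 1 when the sum is 2 or 3.
carry:  01111000000
        00110101000
+       00101100000
-------------------
       001100001000
(the carry out of the leftmost column, 0, becomes the leading bit)
Decimal check:
  00110101000 = 256 + 128 + 32 + 8 = 424
  00101100000 = 256 + 64 + 32 = 352
  424 + 352 = 776, and 001100001000 = 512 + 256 + 8 = 776 ✓



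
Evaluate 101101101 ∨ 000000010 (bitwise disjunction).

OR: 1 when either bit is 1
  101101101
| 000000010
-----------
  101101111
Decimal: 365 | 2 = 367



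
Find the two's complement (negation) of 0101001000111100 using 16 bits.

Original: 0101001000111100
Step 1 - Invert all bits: 1010110111000011
Step 2 - Add 1: 1010110111000100
Verification: 0101001000111100 + 1010110111000100 = 10000000000000000; discarding the end carry (carry out of the top bit) leaves the 16-bit value 0000000000000000, as required for x + (-x)



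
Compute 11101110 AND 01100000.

AND: 1 only when both bits are 1
  11101110
& 01100000
----------
  01100000
Decimal: 238 & 96 = 96



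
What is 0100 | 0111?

OR: 1 when either bit is 1
  0100
| 0111
------
  0111
Decimal: 4 | 7 = 7



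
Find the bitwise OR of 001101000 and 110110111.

OR: 1 when either bit is 1
  001101000
| 110110111
-----------
  111111111
Decimal: 104 | 439 = 511



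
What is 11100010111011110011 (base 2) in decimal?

Sum of powers of 2 for each 1-bit:
2^0 + 2^1 + 2^4 + 2^5 + 2^6 + 2^7 + 2^9 + 2^10 + 2^11 + 2^13 + 2^17 + 2^18 + 2^19
= 1 + 2 + 16 + 32 + 64 + 128 + 512 + 1024 + 2048 + 8192 + 131072 + 262144 + 524288
= 929523



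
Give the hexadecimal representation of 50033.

Using repeated division by 16 (digits 10–15 are A–F):
50033 ÷ 16 = 3127 remainder 1
3127 ÷ 16 = 195 remainder 7
195 ÷ 16 = 12 remainder 3
12 ÷ 16 = 0 remainder 12 (C)
Reading remainders bottom to top: C371



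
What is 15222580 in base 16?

Using repeated division by 16 (digits 10–15 are A–F):
15222580 ÷ 16 = 951411 remainder 4
951411 ÷ 16 = 59463 remainder 3
59463 ÷ 16 = 3716 remainder 7
3716 ÷ 16 = 232 remainder 4
232 ÷ 16 = 14 remainder 8
14 ÷ 16 = 0 remainder 14 (E)
Reading remainders bottom to top: E84734



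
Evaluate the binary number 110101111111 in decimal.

Sum of powers of 2 for each 1-bit:
2^0 + 2^1 + 2^2 + 2^3 + 2^4 + 2^5 + 2^6 + 2^8 + 2^10 + 2^11
= 1 + 2 + 4 + 8 + 16 + 32 + 64 + 256 + 1024 + 2048
= 3455



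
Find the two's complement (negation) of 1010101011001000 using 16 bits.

Original (sign bit 1, negative): 1010101011001000
Step 1 - Invert all bits: 0101010100110111
Step 2 - Add 1: 0101010100111000
Verification: 1010101011001000 + 0101010100111000 = 10000000000000000; discarding the end carry (carry out of the top bit) leaves the 16-bit value 0000000000000000, as required for x + (-x)



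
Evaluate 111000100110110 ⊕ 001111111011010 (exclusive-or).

XOR: 1 when bits differ
  111000100110110
^ 001111111011010
-----------------
  110111011101100
Decimal: 28982 ^ 8154 = 28396



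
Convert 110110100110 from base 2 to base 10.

Sum of powers of 2 for each 1-bit:
2^1 + 2^2 + 2^5 + 2^7 + 2^8 + 2^10 + 2^11
= 2 + 4 + 32 + 128 + 256 + 1024 + 2048
= 3494



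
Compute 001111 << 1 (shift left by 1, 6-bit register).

Original: 001111 (decimal 15)
Shift left by 1 position
Append 1 zero on the right
Result: 011110 (decimal 30)
Equivalent: 15 << 1 = 15 × 2^1 = 30



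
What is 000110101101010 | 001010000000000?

OR: 1 when either bit is 1
  000110101101010
| 001010000000000
-----------------
  001110101101010
Decimal: 3434 | 5120 = 7530



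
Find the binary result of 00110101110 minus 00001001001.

Method 1 - Direct subtraction (column by column from the right: bit − bit − borrow-in; if negative, add 2 and borrow 1 from the next column):
borrow: 00010000010
        00110101110
-       00001001001
-------------------
        00101100101

Method 2 - Add two's complement:
Two's complement of 00001001001: invert → 11110110110, add 1 → 11110110111
  00110101110
+ 11110110111
-------------
 100101100101  (end carry out of the top bit = 1)
Discarding the end carry: 00101100101
Decimal check:
  00110101110 = 256 + 128 + 32 + 8 + 4 + 2 = 430
  00001001001 = 64 + 8 + 1 = 73
  430 - 73 = 357, and 00101100101 = 256 + 64 + 32 + 4 + 1 = 357 ✓



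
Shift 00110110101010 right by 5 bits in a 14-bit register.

Original: 00110110101010 (decimal 3498)
Shift right by 5 positions
Drop the 5 low bits; fill with zeros on the left
Result: 00000001101101 (decimal 109)
Equivalent: 3498 >> 5 = 3498 ÷ 2^5 = 109



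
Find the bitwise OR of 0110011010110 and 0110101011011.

OR: 1 when either bit is 1
  0110011010110
| 0110101011011
---------------
  0110111011111
Decimal: 3286 | 3419 = 3551



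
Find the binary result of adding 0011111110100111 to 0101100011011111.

Add column by column from the right: bit + bit + carry-in; write the sum mod 2, carry 1 when the sum is 2 or 3.
carry:  1111111111111110
        0011111110100111
+       0101100011011111
------------------------
       01001100010000110
(the carry out of the leftmost column, 0, becomes the leading bit)
Decimal check:
  0011111110100111 = 8192 + 4096 + 2048 + 1024 + 512 + 256 + 128 + 32 + 4 + 2 + 1 = 16295
  0101100011011111 = 16384 + 4096 + 2048 + 128 + 64 + 16 + 8 + 4 + 2 + 1 = 22751
  16295 + 22751 = 39046, and 01001100010000110 = 32768 + 4096 + 2048 + 128 + 4 + 2 = 39046 ✓



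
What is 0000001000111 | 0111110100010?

OR: 1 when either bit is 1
  0000001000111
| 0111110100010
---------------
  0111111100111
Decimal: 71 | 4002 = 4071



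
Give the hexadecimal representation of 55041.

Using repeated division by 16 (digits 10–15 are A–F):
55041 ÷ 16 = 3440 remainder 1
3440 ÷ 16 = 215 remainder 0
215 ÷ 16 = 13 remainder 7
13 ÷ 16 = 0 remainder 13 (D)
Reading remainders bottom to top: D701



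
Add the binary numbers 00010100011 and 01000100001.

Add column by column from the right: bit + bit + carry-in; write the sum mod 2, carry 1 when the sum is 2 or 3.
carry:  00001000110
        00010100011
+       01000100001
-------------------
       001011000100
(the carry out of the leftmost column, 0, becomes the leading bit)
Decimal check:
  00010100011 = 128 + 32 + 2 + 1 = 163
  01000100001 = 512 + 32 + 1 = 545
  163 + 545 = 708, and 001011000100 = 512 + 128 + 64 + 4 = 708 ✓



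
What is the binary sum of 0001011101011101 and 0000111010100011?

Add column by column from the right: bit + bit + carry-in; write the sum mod 2, carry 1 when the sum is 2 or 3.
carry:  0011111111111110
        0001011101011101
+       0000111010100011
------------------------
       00010011000000000
(the carry out of the leftmost column, 0, becomes the leading bit)
Decimal check:
  0001011101011101 = 4096 + 1024 + 512 + 256 + 64 + 16 + 8 + 4 + 1 = 5981
  0000111010100011 = 2048 + 1024 + 512 + 128 + 32 + 2 + 1 = 3747
  5981 + 3747 = 9728, and 00010011000000000 = 8192 + 1024 + 512 = 9728 ✓



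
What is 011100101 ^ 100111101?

XOR: 1 when bits differ
  011100101
^ 100111101
-----------
  111011000
Decimal: 229 ^ 317 = 472



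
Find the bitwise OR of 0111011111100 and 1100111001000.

OR: 1 when either bit is 1
  0111011111100
| 1100111001000
---------------
  1111111111100
Decimal: 3836 | 6600 = 8188



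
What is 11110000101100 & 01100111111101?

AND: 1 only when both bits are 1
  11110000101100
& 01100111111101
----------------
  01100000101100
Decimal: 15404 & 6653 = 6188



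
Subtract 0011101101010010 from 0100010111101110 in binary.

Method 1 - Direct subtraction (column by column from the right: bit − bit − borrow-in; if negative, add 2 and borrow 1 from the next column):
borrow: 0111010000100000
        0100010111101110
-       0011101101010010
------------------------
        0000101010011100

Method 2 - Add two's complement:
Two's complement of 0011101101010010: invert → 1100010010101101, add 1 → 1100010010101110
  0100010111101110
+ 1100010010101110
------------------
 10000101010011100  (end carry out of the top bit = 1)
Discarding the end carry: 0000101010011100
Decimal check:
  0100010111101110 = 16384 + 1024 + 256 + 128 + 64 + 32 + 8 + 4 + 2 = 17902
  0011101101010010 = 8192 + 4096 + 2048 + 512 + 256 + 64 + 16 + 2 = 15186
  17902 - 15186 = 2716, and 0000101010011100 = 2048 + 512 + 128 + 16 + 8 + 4 = 2716 ✓



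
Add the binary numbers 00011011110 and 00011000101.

Add column by column from the right: bit + bit + carry-in; write the sum mod 2, carry 1 when the sum is 2 or 3.
carry:  00110111000
        00011011110
+       00011000101
-------------------
       000110100011
(the carry out of the leftmost column, 0, becomes the leading bit)
Decimal check:
  00011011110 = 128 + 64 + 16 + 8 + 4 + 2 = 222
  00011000101 = 128 + 64 + 4 + 1 = 197
  222 + 197 = 419, and 000110100011 = 256 + 128 + 32 + 2 + 1 = 419 ✓



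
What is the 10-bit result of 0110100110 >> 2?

Original: 0110100110 (decimal 422)
Shift right by 2 positions
Drop the 2 low bits; fill with zeros on the left
Result: 0001101001 (decimal 105)
Equivalent: 422 >> 2 = 422 ÷ 2^2 = 105



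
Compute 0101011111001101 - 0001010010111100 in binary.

Method 1 - Direct subtraction (column by column from the right: bit − bit − borrow-in; if negative, add 2 and borrow 1 from the next column):
borrow: 0000000001100000
        0101011111001101
-       0001010010111100
------------------------
        0100001100010001

Method 2 - Add two's complement:
Two's complement of 0001010010111100: invert → 1110101101000011, add 1 → 1110101101000100
  0101011111001101
+ 1110101101000100
------------------
 10100001100010001  (end carry out of the top bit = 1)
Discarding the end carry: 0100001100010001
Decimal check:
  0101011111001101 = 16384 + 4096 + 1024 + 512 + 256 + 128 + 64 + 8 + 4 + 1 = 22477
  0001010010111100 = 4096 + 1024 + 128 + 32 + 16 + 8 + 4 = 5308
  22477 - 5308 = 17169, and 0100001100010001 = 16384 + 512 + 256 + 16 + 1 = 17169 ✓



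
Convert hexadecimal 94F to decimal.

Expand by place value (powers of 16):
Digit values: F = 15
94F = 9 × 16^2 + 4 × 16^1 + 15 × 16^0
= 9 × 256 + 4 × 16 + 15 × 1
= 2304 + 64 + 15
= 2383



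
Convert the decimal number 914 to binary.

Using repeated division by 2:
914 ÷ 2 = 457 remainder 0
457 ÷ 2 = 228 remainder 1
228 ÷ 2 = 114 remainder 0
114 ÷ 2 = 57 remainder 0
57 ÷ 2 = 28 remainder 1
28 ÷ 2 = 14 remainder 0
14 ÷ 2 = 7 remainder 0
7 ÷ 2 = 3 remainder 1
3 ÷ 2 = 1 remainder 1
1 ÷ 2 = 0 remainder 1
Reading remainders bottom to top: 1110010010



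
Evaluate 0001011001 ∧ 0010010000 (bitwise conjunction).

AND: 1 only when both bits are 1
  0001011001
& 0010010000
------------
  0000010000
Decimal: 89 & 144 = 16



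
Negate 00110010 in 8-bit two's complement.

Original: 00110010
Step 1 - Invert all bits: 11001101
Step 2 - Add 1: 11001110
Verification: 00110010 + 11001110 = 100000000; discarding the end carry (carry out of the top bit) leaves the 8-bit value 00000000, as required for x + (-x)



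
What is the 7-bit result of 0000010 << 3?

Original: 0000010 (decimal 2)
Shift left by 3 positions
Append 3 zeros on the right
Result: 0010000 (decimal 16)
Equivalent: 2 << 3 = 2 × 2^3 = 16



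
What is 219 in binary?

Using repeated division by 2:
219 ÷ 2 = 109 remainder 1
109 ÷ 2 = 54 remainder 1
54 ÷ 2 = 27 remainder 0
27 ÷ 2 = 13 remainder 1
13 ÷ 2 = 6 remainder 1
6 ÷ 2 = 3 remainder 0
3 ÷ 2 = 1 remainder 1
1 ÷ 2 = 0 remainder 1
Reading remainders bottom to top: 11011011



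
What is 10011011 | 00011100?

OR: 1 when either bit is 1
  10011011
| 00011100
----------
  10011111
Decimal: 155 | 28 = 159



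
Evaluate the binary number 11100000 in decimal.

Sum of powers of 2 for each 1-bit:
2^5 + 2^6 + 2^7
= 32 + 64 + 128
= 224



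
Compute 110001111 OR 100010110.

OR: 1 when either bit is 1
  110001111
| 100010110
-----------
  110011111
Decimal: 399 | 278 = 415



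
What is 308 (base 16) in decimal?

Expand by place value (powers of 16):
308 = 3 × 16^2 + 0 × 16^1 + 8 × 16^0
= 3 × 256 + 0 × 16 + 8 × 1
= 768 + 0 + 8
= 776



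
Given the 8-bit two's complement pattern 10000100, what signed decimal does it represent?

Binary: 10000100
Sign bit: 1 (negative)
Invert: 01111011
Add 1:  01111100
Magnitude: 01111100 = 64 + 32 + 16 + 8 + 4 = 124
Value: -124



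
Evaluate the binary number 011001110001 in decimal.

Sum of powers of 2 for each 1-bit:
2^0 + 2^4 + 2^5 + 2^6 + 2^9 + 2^10
= 1 + 16 + 32 + 64 + 512 + 1024
= 1649



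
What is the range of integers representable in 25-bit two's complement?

For 25-bit two's complement:
Minimum: -2^24 = -16777216
Maximum: 2^24 - 1 = 16777215



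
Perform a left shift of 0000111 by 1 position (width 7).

Original: 0000111 (decimal 7)
Shift left by 1 position
Append 1 zero on the right
Result: 0001110 (decimal 14)
Equivalent: 7 << 1 = 7 × 2^1 = 14



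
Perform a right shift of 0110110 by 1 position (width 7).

Original: 0110110 (decimal 54)
Shift right by 1 position
Drop the 1 low bit; fill with zero on the left
Result: 0011011 (decimal 27)
Equivalent: 54 >> 1 = 54 ÷ 2^1 = 27



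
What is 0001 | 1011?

OR: 1 when either bit is 1
  0001
| 1011
------
  1011
Decimal: 1 | 11 = 11



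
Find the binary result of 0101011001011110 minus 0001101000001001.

Method 1 - Direct subtraction (column by column from the right: bit − bit − borrow-in; if negative, add 2 and borrow 1 from the next column):
borrow: 0111000000000010
        0101011001011110
-       0001101000001001
------------------------
        0011110001010101

Method 2 - Add two's complement:
Two's complement of 0001101000001001: invert → 1110010111110110, add 1 → 1110010111110111
  0101011001011110
+ 1110010111110111
------------------
 10011110001010101  (end carry out of the top bit = 1)
Discarding the end carry: 0011110001010101
Decimal check:
  0101011001011110 = 16384 + 4096 + 1024 + 512 + 64 + 16 + 8 + 4 + 2 = 22110
  0001101000001001 = 4096 + 2048 + 512 + 8 + 1 = 6665
  22110 - 6665 = 15445, and 0011110001010101 = 8192 + 4096 + 2048 + 1024 + 64 + 16 + 4 + 1 = 15445 ✓



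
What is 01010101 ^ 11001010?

XOR: 1 when bits differ
  01010101
^ 11001010
----------
  10011111
Decimal: 85 ^ 202 = 159



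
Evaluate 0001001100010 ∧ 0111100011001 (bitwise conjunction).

AND: 1 only when both bits are 1
  0001001100010
& 0111100011001
---------------
  0001000000000
Decimal: 610 & 3865 = 512



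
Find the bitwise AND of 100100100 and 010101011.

AND: 1 only when both bits are 1
  100100100
& 010101011
-----------
  000100000
Decimal: 292 & 171 = 32



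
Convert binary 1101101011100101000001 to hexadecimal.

Group into 4-bit nibbles from right:
  0011 = 3
  0110 = 6
  1011 = B
  1001 = 9
  0100 = 4
  0001 = 1
Result: 36B941



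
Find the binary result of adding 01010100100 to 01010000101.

Add column by column from the right: bit + bit + carry-in; write the sum mod 2, carry 1 when the sum is 2 or 3.
carry:  10100001000
        01010100100
+       01010000101
-------------------
       010100101001
(the carry out of the leftmost column, 0, becomes the leading bit)
Decimal check:
  01010100100 = 512 + 128 + 32 + 4 = 676
  01010000101 = 512 + 128 + 4 + 1 = 645
  676 + 645 = 1321, and 010100101001 = 1024 + 256 + 32 + 8 + 1 = 1321 ✓



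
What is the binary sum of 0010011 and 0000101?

Add column by column from the right: bit + bit + carry-in; write the sum mod 2, carry 1 when the sum is 2 or 3.
carry:  0001110
        0010011
+       0000101
---------------
       00011000
(the carry out of the leftmost column, 0, becomes the leading bit)
Decimal check:
  0010011 = 16 + 2 + 1 = 19
  0000101 = 4 + 1 = 5
  19 + 5 = 24, and 00011000 = 16 + 8 = 24 ✓



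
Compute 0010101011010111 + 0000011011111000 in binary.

Add column by column from the right: bit + bit + carry-in; write the sum mod 2, carry 1 when the sum is 2 or 3.
carry:  0001110111100000
        0010101011010111
+       0000011011111000
------------------------
       00011000111001111
(the carry out of the leftmost column, 0, becomes the leading bit)
Decimal check:
  0010101011010111 = 8192 + 2048 + 512 + 128 + 64 + 16 + 4 + 2 + 1 = 10967
  0000011011111000 = 1024 + 512 + 128 + 64 + 32 + 16 + 8 = 1784
  10967 + 1784 = 12751, and 00011000111001111 = 8192 + 4096 + 256 + 128 + 64 + 8 + 4 + 2 + 1 = 12751 ✓



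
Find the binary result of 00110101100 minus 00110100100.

Method 1 - Direct subtraction (column by column from the right: bit − bit − borrow-in; if negative, add 2 and borrow 1 from the next column):
borrow: 00000000000
        00110101100
-       00110100100
-------------------
        00000001000

Method 2 - Add two's complement:
Two's complement of 00110100100: invert → 11001011011, add 1 → 11001011100
  00110101100
+ 11001011100
-------------
 100000001000  (end carry out of the top bit = 1)
Discarding the end carry: 00000001000
Decimal check:
  00110101100 = 256 + 128 + 32 + 8 + 4 = 428
  00110100100 = 256 + 128 + 32 + 4 = 420
  428 - 420 = 8, and 00000001000 = 8 ✓



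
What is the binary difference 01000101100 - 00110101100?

Method 1 - Direct subtraction (column by column from the right: bit − bit − borrow-in; if negative, add 2 and borrow 1 from the next column):
borrow: 01100000000
        01000101100
-       00110101100
-------------------
        00010000000

Method 2 - Add two's complement:
Two's complement of 00110101100: invert → 11001010011, add 1 → 11001010100
  01000101100
+ 11001010100
-------------
 100010000000  (end carry out of the top bit = 1)
Discarding the end carry: 00010000000
Decimal check:
  01000101100 = 512 + 32 + 8 + 4 = 556
  00110101100 = 256 + 128 + 32 + 8 + 4 = 428
  556 - 428 = 128, and 00010000000 = 128 ✓



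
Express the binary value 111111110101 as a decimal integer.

Sum of powers of 2 for each 1-bit:
2^0 + 2^2 + 2^4 + 2^5 + 2^6 + 2^7 + 2^8 + 2^9 + 2^10 + 2^11
= 1 + 4 + 16 + 32 + 64 + 128 + 256 + 512 + 1024 + 2048
= 4085



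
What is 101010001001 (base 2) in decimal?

Sum of powers of 2 for each 1-bit:
2^0 + 2^3 + 2^7 + 2^9 + 2^11
= 1 + 8 + 128 + 512 + 2048
= 2697



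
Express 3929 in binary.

Using repeated division by 2:
3929 ÷ 2 = 1964 remainder 1
1964 ÷ 2 = 982 remainder 0
982 ÷ 2 = 491 remainder 0
491 ÷ 2 = 245 remainder 1
245 ÷ 2 = 122 remainder 1
122 ÷ 2 = 61 remainder 0
61 ÷ 2 = 30 remainder 1
30 ÷ 2 = 15 remainder 0
15 ÷ 2 = 7 remainder 1
7 ÷ 2 = 3 remainder 1
3 ÷ 2 = 1 remainder 1
1 ÷ 2 = 0 remainder 1
Reading remainders bottom to top: 111101011001



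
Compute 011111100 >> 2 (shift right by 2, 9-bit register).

Original: 011111100 (decimal 252)
Shift right by 2 positions
Drop the 2 low bits; fill with zeros on the left
Result: 000111111 (decimal 63)
Equivalent: 252 >> 2 = 252 ÷ 2^2 = 63



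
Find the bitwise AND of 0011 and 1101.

AND: 1 only when both bits are 1
  0011
& 1101
------
  0001
Decimal: 3 & 13 = 1



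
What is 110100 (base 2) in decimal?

Sum of powers of 2 for each 1-bit:
2^2 + 2^4 + 2^5
= 4 + 16 + 32
= 52



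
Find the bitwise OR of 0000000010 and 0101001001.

OR: 1 when either bit is 1
  0000000010
| 0101001001
------------
  0101001011
Decimal: 2 | 329 = 331



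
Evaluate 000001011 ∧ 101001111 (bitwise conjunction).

AND: 1 only when both bits are 1
  000001011
& 101001111
-----------
  000001011
Decimal: 11 & 335 = 11



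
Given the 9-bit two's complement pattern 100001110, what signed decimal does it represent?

Binary: 100001110
Sign bit: 1 (negative)
Invert: 011110001
Add 1:  011110010
Magnitude: 011110010 = 128 + 64 + 32 + 16 + 2 = 242
Value: -242



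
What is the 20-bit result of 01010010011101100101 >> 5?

Original: 01010010011101100101 (decimal 337765)
Shift right by 5 positions
Drop the 5 low bits; fill with zeros on the left
Result: 00000010100100111011 (decimal 10555)
Equivalent: 337765 >> 5 = 337765 ÷ 2^5 = 10555



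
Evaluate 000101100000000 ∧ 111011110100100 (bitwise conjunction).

AND: 1 only when both bits are 1
  000101100000000
& 111011110100100
-----------------
  000001100000000
Decimal: 2816 & 30628 = 768



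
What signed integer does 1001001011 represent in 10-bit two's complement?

Binary: 1001001011
Sign bit: 1 (negative)
Invert: 0110110100
Add 1:  0110110101
Magnitude: 0110110101 = 256 + 128 + 32 + 16 + 4 + 1 = 437
Value: -437



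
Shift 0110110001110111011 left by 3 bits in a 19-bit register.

Original: 0110110001110111011 (decimal 222139)
Shift left by 3 positions
Append 3 zeros on the right and drop the 3 high bits that overflow the 19-bit width
Result: 0110001110111011000 (decimal 204248)
Equivalent: 222139 << 3 = 222139 × 2^3 = 1777112, truncated to 19 bits = 204248



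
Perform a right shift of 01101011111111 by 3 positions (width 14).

Original: 01101011111111 (decimal 6911)
Shift right by 3 positions
Drop the 3 low bits; fill with zeros on the left
Result: 00001101011111 (decimal 863)
Equivalent: 6911 >> 3 = 6911 ÷ 2^3 = 863



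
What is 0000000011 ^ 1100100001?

XOR: 1 when bits differ
  0000000011
^ 1100100001
------------
  1100100010
Decimal: 3 ^ 801 = 802



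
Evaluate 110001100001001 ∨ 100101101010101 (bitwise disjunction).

OR: 1 when either bit is 1
  110001100001001
| 100101101010101
-----------------
  110101101011101
Decimal: 25353 | 19285 = 27485



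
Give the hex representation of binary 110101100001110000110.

Group into 4-bit nibbles from right:
  0001 = 1
  1010 = A
  1100 = C
  0011 = 3
  1000 = 8
  0110 = 6
Result: 1AC386



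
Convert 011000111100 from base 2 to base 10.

Sum of powers of 2 for each 1-bit:
2^2 + 2^3 + 2^4 + 2^5 + 2^9 + 2^10
= 4 + 8 + 16 + 32 + 512 + 1024
= 1596



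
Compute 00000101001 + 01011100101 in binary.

Add column by column from the right: bit + bit + carry-in; write the sum mod 2, carry 1 when the sum is 2 or 3.
carry:  00111000010
        00000101001
+       01011100101
-------------------
       001100001110
(the carry out of the leftmost column, 0, becomes the leading bit)
Decimal check:
  00000101001 = 32 + 8 + 1 = 41
  01011100101 = 512 + 128 + 64 + 32 + 4 + 1 = 741
  41 + 741 = 782, and 001100001110 = 512 + 256 + 8 + 4 + 2 = 782 ✓



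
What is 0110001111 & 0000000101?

AND: 1 only when both bits are 1
  0110001111
& 0000000101
------------
  0000000101
Decimal: 399 & 5 = 5



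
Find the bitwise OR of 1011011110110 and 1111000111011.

OR: 1 when either bit is 1
  1011011110110
| 1111000111011
---------------
  1111011111111
Decimal: 5878 | 7739 = 7935



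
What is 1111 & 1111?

AND: 1 only when both bits are 1
  1111
& 1111
------
  1111
Decimal: 15 & 15 = 15



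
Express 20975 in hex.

Using repeated division by 16 (digits 10–15 are A–F):
20975 ÷ 16 = 1310 remainder 15 (F)
1310 ÷ 16 = 81 remainder 14 (E)
81 ÷ 16 = 5 remainder 1
5 ÷ 16 = 0 remainder 5
Reading remainders bottom to top: 51EF



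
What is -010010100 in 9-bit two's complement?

Original: 010010100
Step 1 - Invert all bits: 101101011
Step 2 - Add 1: 101101100
Verification: 010010100 + 101101100 = 1000000000; discarding the end carry (carry out of the top bit) leaves the 9-bit value 000000000, as required for x + (-x)



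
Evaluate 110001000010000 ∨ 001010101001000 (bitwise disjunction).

OR: 1 when either bit is 1
  110001000010000
| 001010101001000
-----------------
  111011101011000
Decimal: 25104 | 5448 = 30552



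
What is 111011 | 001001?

OR: 1 when either bit is 1
  111011
| 001001
--------
  111011
Decimal: 59 | 9 = 59



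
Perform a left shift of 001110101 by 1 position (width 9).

Original: 001110101 (decimal 117)
Shift left by 1 position
Append 1 zero on the right
Result: 011101010 (decimal 234)
Equivalent: 117 << 1 = 117 × 2^1 = 234



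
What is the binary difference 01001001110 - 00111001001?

Method 1 - Direct subtraction (column by column from the right: bit − bit − borrow-in; if negative, add 2 and borrow 1 from the next column):
borrow: 01100000010
        01001001110
-       00111001001
-------------------
        00010000101

Method 2 - Add two's complement:
Two's complement of 00111001001: invert → 11000110110, add 1 → 11000110111
  01001001110
+ 11000110111
-------------
 100010000101  (end carry out of the top bit = 1)
Discarding the end carry: 00010000101
Decimal check:
  01001001110 = 512 + 64 + 8 + 4 + 2 = 590
  00111001001 = 256 + 128 + 64 + 8 + 1 = 457
  590 - 457 = 133, and 00010000101 = 128 + 4 + 1 = 133 ✓



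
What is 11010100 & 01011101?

AND: 1 only when both bits are 1
  11010100
& 01011101
----------
  01010100
Decimal: 212 & 93 = 84



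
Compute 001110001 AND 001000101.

AND: 1 only when both bits are 1
  001110001
& 001000101
-----------
  001000001
Decimal: 113 & 69 = 65



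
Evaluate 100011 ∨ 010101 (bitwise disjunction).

OR: 1 when either bit is 1
  100011
| 010101
--------
  110111
Decimal: 35 | 21 = 55



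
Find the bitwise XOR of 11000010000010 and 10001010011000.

XOR: 1 when bits differ
  11000010000010
^ 10001010011000
----------------
  01001000011010
Decimal: 12418 ^ 8856 = 4634



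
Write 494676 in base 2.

Using repeated division by 2:
494676 ÷ 2 = 247338 remainder 0
247338 ÷ 2 = 123669 remainder 0
123669 ÷ 2 = 61834 remainder 1
61834 ÷ 2 = 30917 remainder 0
30917 ÷ 2 = 15458 remainder 1
15458 ÷ 2 = 7729 remainder 0
7729 ÷ 2 = 3864 remainder 1
3864 ÷ 2 = 1932 remainder 0
1932 ÷ 2 = 966 remainder 0
966 ÷ 2 = 483 remainder 0
483 ÷ 2 = 241 remainder 1
241 ÷ 2 = 120 remainder 1
120 ÷ 2 = 60 remainder 0
60 ÷ 2 = 30 remainder 0
30 ÷ 2 = 15 remainder 0
15 ÷ 2 = 7 remainder 1
7 ÷ 2 = 3 remainder 1
3 ÷ 2 = 1 remainder 1
1 ÷ 2 = 0 remainder 1
Reading remainders bottom to top: 1111000110001010100



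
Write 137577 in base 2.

Using repeated division by 2:
137577 ÷ 2 = 68788 remainder 1
68788 ÷ 2 = 34394 remainder 0
34394 ÷ 2 = 17197 remainder 0
17197 ÷ 2 = 8598 remainder 1
8598 ÷ 2 = 4299 remainder 0
4299 ÷ 2 = 2149 remainder 1
2149 ÷ 2 = 1074 remainder 1
1074 ÷ 2 = 537 remainder 0
537 ÷ 2 = 268 remainder 1
268 ÷ 2 = 134 remainder 0
134 ÷ 2 = 67 remainder 0
67 ÷ 2 = 33 remainder 1
33 ÷ 2 = 16 remainder 1
16 ÷ 2 = 8 remainder 0
8 ÷ 2 = 4 remainder 0
4 ÷ 2 = 2 remainder 0
2 ÷ 2 = 1 remainder 0
1 ÷ 2 = 0 remainder 1
Reading remainders bottom to top: 100001100101101001



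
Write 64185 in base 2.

Using repeated division by 2:
64185 ÷ 2 = 32092 remainder 1
32092 ÷ 2 = 16046 remainder 0
16046 ÷ 2 = 8023 remainder 0
8023 ÷ 2 = 4011 remainder 1
4011 ÷ 2 = 2005 remainder 1
2005 ÷ 2 = 1002 remainder 1
1002 ÷ 2 = 501 remainder 0
501 ÷ 2 = 250 remainder 1
250 ÷ 2 = 125 remainder 0
125 ÷ 2 = 62 remainder 1
62 ÷ 2 = 31 remainder 0
31 ÷ 2 = 15 remainder 1
15 ÷ 2 = 7 remainder 1
7 ÷ 2 = 3 remainder 1
3 ÷ 2 = 1 remainder 1
1 ÷ 2 = 0 remainder 1
Reading remainders bottom to top: 1111101010111001



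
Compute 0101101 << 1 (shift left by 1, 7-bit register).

Original: 0101101 (decimal 45)
Shift left by 1 position
Append 1 zero on the right
Result: 1011010 (decimal 90)
Equivalent: 45 << 1 = 45 × 2^1 = 90



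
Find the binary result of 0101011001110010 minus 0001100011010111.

Method 1 - Direct subtraction (column by column from the right: bit − bit − borrow-in; if negative, add 2 and borrow 1 from the next column):
borrow: 0111001100111110
        0101011001110010
-       0001100011010111
------------------------
        0011110110011011

Method 2 - Add two's complement:
Two's complement of 0001100011010111: invert → 1110011100101000, add 1 → 1110011100101001
  0101011001110010
+ 1110011100101001
------------------
 10011110110011011  (end carry out of the top bit = 1)
Discarding the end carry: 0011110110011011
Decimal check:
  0101011001110010 = 16384 + 4096 + 1024 + 512 + 64 + 32 + 16 + 2 = 22130
  0001100011010111 = 4096 + 2048 + 128 + 64 + 16 + 4 + 2 + 1 = 6359
  22130 - 6359 = 15771, and 0011110110011011 = 8192 + 4096 + 2048 + 1024 + 256 + 128 + 16 + 8 + 2 + 1 = 15771 ✓



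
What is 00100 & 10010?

AND: 1 only when both bits are 1
  00100
& 10010
-------
  00000
Decimal: 4 & 18 = 0



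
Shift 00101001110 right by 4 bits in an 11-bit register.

Original: 00101001110 (decimal 334)
Shift right by 4 positions
Drop the 4 low bits; fill with zeros on the left
Result: 00000010100 (decimal 20)
Equivalent: 334 >> 4 = 334 ÷ 2^4 = 20



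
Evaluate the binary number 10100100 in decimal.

Sum of powers of 2 for each 1-bit:
2^2 + 2^5 + 2^7
= 4 + 32 + 128
= 164



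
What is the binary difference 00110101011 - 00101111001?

Method 1 - Direct subtraction (column by column from the right: bit − bit − borrow-in; if negative, add 2 and borrow 1 from the next column):
borrow: 00011100000
        00110101011
-       00101111001
-------------------
        00000110010

Method 2 - Add two's complement:
Two's complement of 00101111001: invert → 11010000110, add 1 → 11010000111
  00110101011
+ 11010000111
-------------
 100000110010  (end carry out of the top bit = 1)
Discarding the end carry: 00000110010
Decimal check:
  00110101011 = 256 + 128 + 32 + 8 + 2 + 1 = 427
  00101111001 = 256 + 64 + 32 + 16 + 8 + 1 = 377
  427 - 377 = 50, and 00000110010 = 32 + 16 + 2 = 50 ✓



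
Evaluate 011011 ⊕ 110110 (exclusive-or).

XOR: 1 when bits differ
  011011
^ 110110
--------
  101101
Decimal: 27 ^ 54 = 45



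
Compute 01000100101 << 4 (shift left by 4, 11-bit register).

Original: 01000100101 (decimal 549)
Shift left by 4 positions
Append 4 zeros on the right and drop the 4 high bits that overflow the 11-bit width
Result: 01001010000 (decimal 592)
Equivalent: 549 << 4 = 549 × 2^4 = 8784, truncated to 11 bits = 592



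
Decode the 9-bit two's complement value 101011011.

Binary: 101011011
Sign bit: 1 (negative)
Invert: 010100100
Add 1:  010100101
Magnitude: 010100101 = 128 + 32 + 4 + 1 = 165
Value: -165



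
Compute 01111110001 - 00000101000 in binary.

Method 1 - Direct subtraction (column by column from the right: bit − bit − borrow-in; if negative, add 2 and borrow 1 from the next column):
borrow: 00000010000
        01111110001
-       00000101000
-------------------
        01111001001

Method 2 - Add two's complement:
Two's complement of 00000101000: invert → 11111010111, add 1 → 11111011000
  01111110001
+ 11111011000
-------------
 101111001001  (end carry out of the top bit = 1)
Discarding the end carry: 01111001001
Decimal check:
  01111110001 = 512 + 256 + 128 + 64 + 32 + 16 + 1 = 1009
  00000101000 = 32 + 8 = 40
  1009 - 40 = 969, and 01111001001 = 512 + 256 + 128 + 64 + 8 + 1 = 969 ✓



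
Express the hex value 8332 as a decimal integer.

Expand by place value (powers of 16):
8332 = 8 × 16^3 + 3 × 16^2 + 3 × 16^1 + 2 × 16^0
= 8 × 4096 + 3 × 256 + 3 × 16 + 2 × 1
= 32768 + 768 + 48 + 2
= 33586



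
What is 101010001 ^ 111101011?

XOR: 1 when bits differ
  101010001
^ 111101011
-----------
  010111010
Decimal: 337 ^ 491 = 186



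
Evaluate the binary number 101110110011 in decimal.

Sum of powers of 2 for each 1-bit:
2^0 + 2^1 + 2^4 + 2^5 + 2^7 + 2^8 + 2^9 + 2^11
= 1 + 2 + 16 + 32 + 128 + 256 + 512 + 2048
= 2995



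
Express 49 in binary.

Using repeated division by 2:
49 ÷ 2 = 24 remainder 1
24 ÷ 2 = 12 remainder 0
12 ÷ 2 = 6 remainder 0
6 ÷ 2 = 3 remainder 0
3 ÷ 2 = 1 remainder 1
1 ÷ 2 = 0 remainder 1
Reading remainders bottom to top: 110001



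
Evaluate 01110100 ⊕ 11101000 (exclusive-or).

XOR: 1 when bits differ
  01110100
^ 11101000
----------
  10011100
Decimal: 116 ^ 232 = 156



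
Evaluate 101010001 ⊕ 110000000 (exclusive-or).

XOR: 1 when bits differ
  101010001
^ 110000000
-----------
  011010001
Decimal: 337 ^ 384 = 209



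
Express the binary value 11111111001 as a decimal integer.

Sum of powers of 2 for each 1-bit:
2^0 + 2^3 + 2^4 + 2^5 + 2^6 + 2^7 + 2^8 + 2^9 + 2^10
= 1 + 8 + 16 + 32 + 64 + 128 + 256 + 512 + 1024
= 2041



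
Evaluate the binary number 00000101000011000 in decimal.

Sum of powers of 2 for each 1-bit:
2^3 + 2^4 + 2^9 + 2^11
= 8 + 16 + 512 + 2048
= 2584



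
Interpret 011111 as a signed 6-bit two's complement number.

Binary: 011111
Sign bit: 0 (non-negative)
Read directly as an unsigned value:
011111 = 16 + 8 + 4 + 2 + 1 = 31
Value: 31



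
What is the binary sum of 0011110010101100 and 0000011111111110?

Add column by column from the right: bit + bit + carry-in; write the sum mod 2, carry 1 when the sum is 2 or 3.
carry:  0111111111111000
        0011110010101100
+       0000011111111110
------------------------
       00100010010101010
(the carry out of the leftmost column, 0, becomes the leading bit)
Decimal check:
  0011110010101100 = 8192 + 4096 + 2048 + 1024 + 128 + 32 + 8 + 4 = 15532
  0000011111111110 = 1024 + 512 + 256 + 128 + 64 + 32 + 16 + 8 + 4 + 2 = 2046
  15532 + 2046 = 17578, and 00100010010101010 = 16384 + 1024 + 128 + 32 + 8 + 2 = 17578 ✓



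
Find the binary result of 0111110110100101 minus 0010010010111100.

Method 1 - Direct subtraction (column by column from the right: bit − bit − borrow-in; if negative, add 2 and borrow 1 from the next column):
borrow: 0000000111110000
        0111110110100101
-       0010010010111100
------------------------
        0101100011101001

Method 2 - Add two's complement:
Two's complement of 0010010010111100: invert → 1101101101000011, add 1 → 1101101101000100
  0111110110100101
+ 1101101101000100
------------------
 10101100011101001  (end carry out of the top bit = 1)
Discarding the end carry: 0101100011101001
Decimal check:
  0111110110100101 = 16384 + 8192 + 4096 + 2048 + 1024 + 256 + 128 + 32 + 4 + 1 = 32165
  0010010010111100 = 8192 + 1024 + 128 + 32 + 16 + 8 + 4 = 9404
  32165 - 9404 = 22761, and 0101100011101001 = 16384 + 4096 + 2048 + 128 + 64 + 32 + 8 + 1 = 22761 ✓

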